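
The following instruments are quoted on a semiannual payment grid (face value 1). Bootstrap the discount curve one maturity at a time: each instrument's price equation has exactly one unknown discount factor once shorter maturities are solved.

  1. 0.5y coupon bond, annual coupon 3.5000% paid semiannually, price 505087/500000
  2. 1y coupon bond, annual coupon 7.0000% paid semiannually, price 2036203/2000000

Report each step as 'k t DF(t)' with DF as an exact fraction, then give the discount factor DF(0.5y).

step 1 [0.5y] bond c/2=7/400: DF=(505087/500000 − 7/400·(0))/(1+7/400) = 1241/1250 ≈ 0.992800
step 2 [1y] bond c/2=7/200: DF=(2036203/2000000 − 7/200·(0.992800))/(1+7/200) = 9501/10000 ≈ 0.950100

1 1/2 1241/1250
2 1 9501/10000
DF(0.5y) = 1241/1250 ≈ 0.992800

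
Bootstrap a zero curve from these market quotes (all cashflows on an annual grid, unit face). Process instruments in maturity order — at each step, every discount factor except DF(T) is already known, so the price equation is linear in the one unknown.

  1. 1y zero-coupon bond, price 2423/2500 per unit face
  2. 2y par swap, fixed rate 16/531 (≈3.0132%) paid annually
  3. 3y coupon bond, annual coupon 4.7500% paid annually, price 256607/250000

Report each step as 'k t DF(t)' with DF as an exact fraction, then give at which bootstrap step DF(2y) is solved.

1 1 2423/2500
2 2 589/625
3 3 2233/2500
DF(2y) is solved at step 2

step 1 [1y] zero: DF = P = 2423/2500 ≈ 0.969200
step 2 [2y] swap r/1=16/531: DF=(1 − 16/531·(0.969200))/(1+16/531) = 589/625 ≈ 0.942400
step 3 [3y] bond c/1=19/400: DF=(256607/250000 − 19/400·(0.969200+0.942400))/(1+19/400) = 2233/2500 ≈ 0.893200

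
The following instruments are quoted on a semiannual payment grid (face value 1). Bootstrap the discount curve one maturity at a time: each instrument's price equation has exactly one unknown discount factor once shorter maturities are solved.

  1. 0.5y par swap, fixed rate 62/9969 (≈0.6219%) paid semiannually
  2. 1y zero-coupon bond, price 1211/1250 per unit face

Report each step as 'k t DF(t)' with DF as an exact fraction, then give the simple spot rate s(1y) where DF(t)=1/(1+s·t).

1 1/2 9969/10000
2 1 1211/1250
s(1y) = (1/(1211/1250) − 1)/(1) = 39/1211 ≈ 3.2205%

step 1 [0.5y] swap r/2=31/9969: DF=(1 − 31/9969·(0))/(1+31/9969) = 9969/10000 ≈ 0.996900
step 2 [1y] zero: DF = P = 1211/1250 ≈ 0.968800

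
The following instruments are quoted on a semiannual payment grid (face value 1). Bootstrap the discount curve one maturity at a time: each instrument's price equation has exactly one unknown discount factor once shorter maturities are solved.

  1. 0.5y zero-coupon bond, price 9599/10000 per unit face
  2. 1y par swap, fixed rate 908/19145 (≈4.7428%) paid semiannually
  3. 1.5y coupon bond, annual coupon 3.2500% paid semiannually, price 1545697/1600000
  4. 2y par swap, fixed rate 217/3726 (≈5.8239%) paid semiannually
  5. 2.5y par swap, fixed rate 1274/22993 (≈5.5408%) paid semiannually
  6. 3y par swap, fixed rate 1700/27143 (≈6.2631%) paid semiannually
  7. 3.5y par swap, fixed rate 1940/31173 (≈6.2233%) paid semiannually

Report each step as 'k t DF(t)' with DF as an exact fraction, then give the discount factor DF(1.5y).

1 1/2 9599/10000
2 1 4773/5000
3 3/2 23/25
4 2 1783/2000
5 5/2 4363/5000
6 3 83/100
7 7/2 403/500
DF(1.5y) = 23/25 ≈ 0.920000

step 1 [0.5y] zero: DF = P = 9599/10000 ≈ 0.959900
step 2 [1y] swap r/2=454/19145: DF=(1 − 454/19145·(0.959900))/(1+454/19145) = 4773/5000 ≈ 0.954600
step 3 [1.5y] bond c/2=13/800: DF=(1545697/1600000 − 13/800·(0.959900+0.954600))/(1+13/800) = 23/25 ≈ 0.920000
step 4 [2y] swap r/2=217/7452: DF=(1 − 217/7452·(0.959900+0.954600+0.920000))/(1+217/7452) = 1783/2000 ≈ 0.891500
step 5 [2.5y] swap r/2=637/22993: DF=(1 − 637/22993·(0.959900+0.954600+0.920000+0.891500))/(1+637/22993) = 4363/5000 ≈ 0.872600
step 6 [3y] swap r/2=850/27143: DF=(1 − 850/27143·(0.959900+0.954600+0.920000+0.891500+0.872600))/(1+850/27143) = 83/100 ≈ 0.830000
step 7 [3.5y] swap r/2=970/31173: DF=(1 − 970/31173·(0.959900+0.954600+0.920000+0.891500+0.872600+0.830000))/(1+970/31173) = 403/500 ≈ 0.806000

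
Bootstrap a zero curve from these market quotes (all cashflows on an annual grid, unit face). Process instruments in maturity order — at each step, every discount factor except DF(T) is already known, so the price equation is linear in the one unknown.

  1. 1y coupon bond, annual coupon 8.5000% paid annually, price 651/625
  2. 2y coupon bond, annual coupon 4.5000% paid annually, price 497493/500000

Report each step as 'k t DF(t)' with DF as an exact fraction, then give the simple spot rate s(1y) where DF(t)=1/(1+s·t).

1 1 24/25
2 2 2277/2500
s(1y) = (1/(24/25) − 1)/(1) = 1/24 ≈ 4.1667%

step 1 [1y] bond c/1=17/200: DF=(651/625 − 17/200·(0))/(1+17/200) = 24/25 ≈ 0.960000
step 2 [2y] bond c/1=9/200: DF=(497493/500000 − 9/200·(0.960000))/(1+9/200) = 2277/2500 ≈ 0.910800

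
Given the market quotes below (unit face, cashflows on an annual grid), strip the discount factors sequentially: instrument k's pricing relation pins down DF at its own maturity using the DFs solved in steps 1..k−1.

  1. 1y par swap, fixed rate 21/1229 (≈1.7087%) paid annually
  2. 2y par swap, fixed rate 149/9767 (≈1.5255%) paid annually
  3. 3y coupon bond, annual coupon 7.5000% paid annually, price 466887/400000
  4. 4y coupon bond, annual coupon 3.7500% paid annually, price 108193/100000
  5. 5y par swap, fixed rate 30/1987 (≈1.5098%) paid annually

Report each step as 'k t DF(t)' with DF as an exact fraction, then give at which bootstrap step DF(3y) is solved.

step 1 [1y] swap r/1=21/1229: DF=(1 − 21/1229·(0))/(1+21/1229) = 1229/1250 ≈ 0.983200
step 2 [2y] swap r/1=149/9767: DF=(1 − 149/9767·(0.983200))/(1+149/9767) = 4851/5000 ≈ 0.970200
step 3 [3y] bond c/1=3/40: DF=(466887/400000 − 3/40·(0.983200+0.970200))/(1+3/40) = 1899/2000 ≈ 0.949500
step 4 [4y] bond c/1=3/80: DF=(108193/100000 − 3/80·(0.983200+0.970200+0.949500))/(1+3/80) = 9379/10000 ≈ 0.937900
step 5 [5y] swap r/1=30/1987: DF=(1 − 30/1987·(0.983200+0.970200+0.949500+0.937900))/(1+30/1987) = 116/125 ≈ 0.928000

1 1 1229/1250
2 2 4851/5000
3 3 1899/2000
4 4 9379/10000
5 5 116/125
DF(3y) is solved at step 3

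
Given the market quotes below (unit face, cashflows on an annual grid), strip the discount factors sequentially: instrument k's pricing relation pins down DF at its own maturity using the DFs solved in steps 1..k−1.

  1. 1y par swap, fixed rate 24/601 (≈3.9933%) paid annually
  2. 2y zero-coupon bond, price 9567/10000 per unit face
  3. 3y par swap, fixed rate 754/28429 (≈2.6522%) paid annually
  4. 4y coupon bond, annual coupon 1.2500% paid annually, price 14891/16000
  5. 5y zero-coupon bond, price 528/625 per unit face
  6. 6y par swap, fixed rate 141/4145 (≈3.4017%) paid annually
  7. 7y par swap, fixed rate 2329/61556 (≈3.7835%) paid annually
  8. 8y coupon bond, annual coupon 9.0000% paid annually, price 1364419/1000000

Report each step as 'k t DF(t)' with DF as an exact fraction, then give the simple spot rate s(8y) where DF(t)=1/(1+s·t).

step 1 [1y] swap r/1=24/601: DF=(1 − 24/601·(0))/(1+24/601) = 601/625 ≈ 0.961600
step 2 [2y] zero: DF = P = 9567/10000 ≈ 0.956700
step 3 [3y] swap r/1=754/28429: DF=(1 − 754/28429·(0.961600+0.956700))/(1+754/28429) = 4623/5000 ≈ 0.924600
step 4 [4y] bond c/1=1/80: DF=(14891/16000 − 1/80·(0.961600+0.956700+0.924600))/(1+1/80) = 8841/10000 ≈ 0.884100
step 5 [5y] zero: DF = P = 528/625 ≈ 0.844800
step 6 [6y] swap r/1=141/4145: DF=(1 − 141/4145·(0.961600+0.956700+0.924600+0.884100+0.844800))/(1+141/4145) = 8167/10000 ≈ 0.816700
step 7 [7y] swap r/1=2329/61556: DF=(1 − 2329/61556·(0.961600+0.956700+0.924600+0.884100+0.844800+0.816700))/(1+2329/61556) = 7671/10000 ≈ 0.767100
step 8 [8y] bond c/1=9/100: DF=(1364419/1000000 − 9/100·(0.961600+0.956700+0.924600+0.884100+0.844800+0.816700+0.767100))/(1+9/100) = 1487/2000 ≈ 0.743500

1 1 601/625
2 2 9567/10000
3 3 4623/5000
4 4 8841/10000
5 5 528/625
6 6 8167/10000
7 7 7671/10000
8 8 1487/2000
s(8y) = (1/(1487/2000) − 1)/(8) = 513/11896 ≈ 4.3124%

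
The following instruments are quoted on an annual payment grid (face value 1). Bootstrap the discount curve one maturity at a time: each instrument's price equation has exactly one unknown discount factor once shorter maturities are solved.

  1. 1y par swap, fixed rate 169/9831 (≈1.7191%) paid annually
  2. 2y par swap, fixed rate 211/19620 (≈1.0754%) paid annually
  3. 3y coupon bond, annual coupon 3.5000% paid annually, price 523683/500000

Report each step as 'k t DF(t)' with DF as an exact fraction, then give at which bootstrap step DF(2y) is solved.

step 1 [1y] swap r/1=169/9831: DF=(1 − 169/9831·(0))/(1+169/9831) = 9831/10000 ≈ 0.983100
step 2 [2y] swap r/1=211/19620: DF=(1 − 211/19620·(0.983100))/(1+211/19620) = 9789/10000 ≈ 0.978900
step 3 [3y] bond c/1=7/200: DF=(523683/500000 − 7/200·(0.983100+0.978900))/(1+7/200) = 591/625 ≈ 0.945600

1 1 9831/10000
2 2 9789/10000
3 3 591/625
DF(2y) is solved at step 2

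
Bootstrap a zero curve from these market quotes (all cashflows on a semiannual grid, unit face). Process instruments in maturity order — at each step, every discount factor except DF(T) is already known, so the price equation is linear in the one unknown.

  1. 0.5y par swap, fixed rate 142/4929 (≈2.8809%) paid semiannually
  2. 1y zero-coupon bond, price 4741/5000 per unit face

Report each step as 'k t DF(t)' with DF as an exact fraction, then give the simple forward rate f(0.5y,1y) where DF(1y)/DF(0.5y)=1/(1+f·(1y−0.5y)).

step 1 [0.5y] swap r/2=71/4929: DF=(1 − 71/4929·(0))/(1+71/4929) = 4929/5000 ≈ 0.985800
step 2 [1y] zero: DF = P = 4741/5000 ≈ 0.948200

1 1/2 4929/5000
2 1 4741/5000
f(0.5y,1y) = ((4929/5000)/(4741/5000) − 1)/(1/2) = 376/4741 ≈ 7.9308%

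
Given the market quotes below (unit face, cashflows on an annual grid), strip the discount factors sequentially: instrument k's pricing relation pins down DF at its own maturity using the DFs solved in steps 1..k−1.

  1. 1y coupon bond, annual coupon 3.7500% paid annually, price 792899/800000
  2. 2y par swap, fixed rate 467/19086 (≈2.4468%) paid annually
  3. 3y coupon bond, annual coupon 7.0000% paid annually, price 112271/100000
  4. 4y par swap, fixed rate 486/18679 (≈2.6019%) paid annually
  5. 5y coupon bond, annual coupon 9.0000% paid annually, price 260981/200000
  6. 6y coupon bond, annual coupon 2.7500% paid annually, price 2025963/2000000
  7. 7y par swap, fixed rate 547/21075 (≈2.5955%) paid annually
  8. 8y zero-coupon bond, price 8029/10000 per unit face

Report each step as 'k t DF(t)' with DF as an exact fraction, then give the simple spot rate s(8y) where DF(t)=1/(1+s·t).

1 1 9553/10000
2 2 9533/10000
3 3 2311/2500
4 4 2257/2500
5 5 8887/10000
6 6 8621/10000
7 7 8359/10000
8 8 8029/10000
s(8y) = (1/(8029/10000) − 1)/(8) = 1971/64232 ≈ 3.0686%

step 1 [1y] bond c/1=3/80: DF=(792899/800000 − 3/80·(0))/(1+3/80) = 9553/10000 ≈ 0.955300
step 2 [2y] swap r/1=467/19086: DF=(1 − 467/19086·(0.955300))/(1+467/19086) = 9533/10000 ≈ 0.953300
step 3 [3y] bond c/1=7/100: DF=(112271/100000 − 7/100·(0.955300+0.953300))/(1+7/100) = 2311/2500 ≈ 0.924400
step 4 [4y] swap r/1=486/18679: DF=(1 − 486/18679·(0.955300+0.953300+0.924400))/(1+486/18679) = 2257/2500 ≈ 0.902800
step 5 [5y] bond c/1=9/100: DF=(260981/200000 − 9/100·(0.955300+0.953300+0.924400+0.902800))/(1+9/100) = 8887/10000 ≈ 0.888700
step 6 [6y] bond c/1=11/400: DF=(2025963/2000000 − 11/400·(0.955300+0.953300+0.924400+0.902800+0.888700))/(1+11/400) = 8621/10000 ≈ 0.862100
step 7 [7y] swap r/1=547/21075: DF=(1 − 547/21075·(0.955300+0.953300+0.924400+0.902800+0.888700+0.862100))/(1+547/21075) = 8359/10000 ≈ 0.835900
step 8 [8y] zero: DF = P = 8029/10000 ≈ 0.802900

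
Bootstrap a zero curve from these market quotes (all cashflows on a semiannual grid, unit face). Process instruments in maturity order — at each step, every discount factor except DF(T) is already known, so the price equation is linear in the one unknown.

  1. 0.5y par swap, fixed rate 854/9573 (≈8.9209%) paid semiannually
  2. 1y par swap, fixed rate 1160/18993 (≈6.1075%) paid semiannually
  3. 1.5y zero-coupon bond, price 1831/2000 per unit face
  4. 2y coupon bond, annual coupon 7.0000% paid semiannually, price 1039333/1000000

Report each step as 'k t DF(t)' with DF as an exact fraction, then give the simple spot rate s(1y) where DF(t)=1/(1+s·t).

1 1/2 9573/10000
2 1 471/500
3 3/2 1831/2000
4 2 909/1000
s(1y) = (1/(471/500) − 1)/(1) = 29/471 ≈ 6.1571%

step 1 [0.5y] swap r/2=427/9573: DF=(1 − 427/9573·(0))/(1+427/9573) = 9573/10000 ≈ 0.957300
step 2 [1y] swap r/2=580/18993: DF=(1 − 580/18993·(0.957300))/(1+580/18993) = 471/500 ≈ 0.942000
step 3 [1.5y] zero: DF = P = 1831/2000 ≈ 0.915500
step 4 [2y] bond c/2=7/200: DF=(1039333/1000000 − 7/200·(0.957300+0.942000+0.915500))/(1+7/200) = 909/1000 ≈ 0.909000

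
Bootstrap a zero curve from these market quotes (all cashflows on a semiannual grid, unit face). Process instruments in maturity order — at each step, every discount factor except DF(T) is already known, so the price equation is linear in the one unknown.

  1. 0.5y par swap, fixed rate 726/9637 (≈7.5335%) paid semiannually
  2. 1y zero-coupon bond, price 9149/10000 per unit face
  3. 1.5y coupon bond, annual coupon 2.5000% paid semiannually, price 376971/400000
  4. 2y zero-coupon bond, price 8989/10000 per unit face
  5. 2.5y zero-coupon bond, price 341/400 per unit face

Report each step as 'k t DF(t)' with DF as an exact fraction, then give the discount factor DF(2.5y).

step 1 [0.5y] swap r/2=363/9637: DF=(1 − 363/9637·(0))/(1+363/9637) = 9637/10000 ≈ 0.963700
step 2 [1y] zero: DF = P = 9149/10000 ≈ 0.914900
step 3 [1.5y] bond c/2=1/80: DF=(376971/400000 − 1/80·(0.963700+0.914900))/(1+1/80) = 2269/2500 ≈ 0.907600
step 4 [2y] zero: DF = P = 8989/10000 ≈ 0.898900
step 5 [2.5y] zero: DF = P = 341/400 ≈ 0.852500

1 1/2 9637/10000
2 1 9149/10000
3 3/2 2269/2500
4 2 8989/10000
5 5/2 341/400
DF(2.5y) = 341/400 ≈ 0.852500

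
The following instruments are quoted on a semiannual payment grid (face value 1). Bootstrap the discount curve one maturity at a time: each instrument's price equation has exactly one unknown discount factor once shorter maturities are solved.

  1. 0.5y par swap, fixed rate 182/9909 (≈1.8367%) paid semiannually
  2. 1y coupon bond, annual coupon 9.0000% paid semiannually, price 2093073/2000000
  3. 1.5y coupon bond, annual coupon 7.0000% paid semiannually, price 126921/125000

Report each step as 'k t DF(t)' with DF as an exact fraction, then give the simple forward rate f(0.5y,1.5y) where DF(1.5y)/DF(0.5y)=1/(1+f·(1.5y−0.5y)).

step 1 [0.5y] swap r/2=91/9909: DF=(1 − 91/9909·(0))/(1+91/9909) = 9909/10000 ≈ 0.990900
step 2 [1y] bond c/2=9/200: DF=(2093073/2000000 − 9/200·(0.990900))/(1+9/200) = 2397/2500 ≈ 0.958800
step 3 [1.5y] bond c/2=7/200: DF=(126921/125000 − 7/200·(0.990900+0.958800))/(1+7/200) = 9151/10000 ≈ 0.915100

1 1/2 9909/10000
2 1 2397/2500
3 3/2 9151/10000
f(0.5y,1.5y) = ((9909/10000)/(9151/10000) − 1)/(1) = 758/9151 ≈ 8.2832%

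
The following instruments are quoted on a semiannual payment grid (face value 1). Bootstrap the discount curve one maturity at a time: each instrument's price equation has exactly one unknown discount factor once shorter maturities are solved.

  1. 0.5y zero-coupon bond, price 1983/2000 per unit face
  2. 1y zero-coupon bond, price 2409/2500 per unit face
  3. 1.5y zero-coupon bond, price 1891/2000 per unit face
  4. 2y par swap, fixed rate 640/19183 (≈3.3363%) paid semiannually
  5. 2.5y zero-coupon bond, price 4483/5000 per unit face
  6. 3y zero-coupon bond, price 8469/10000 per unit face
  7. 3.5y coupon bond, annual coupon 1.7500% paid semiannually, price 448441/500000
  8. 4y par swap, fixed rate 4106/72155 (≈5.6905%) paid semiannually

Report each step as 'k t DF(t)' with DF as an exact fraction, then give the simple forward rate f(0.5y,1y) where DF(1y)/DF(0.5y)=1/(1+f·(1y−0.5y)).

1 1/2 1983/2000
2 1 2409/2500
3 3/2 1891/2000
4 2 117/125
5 5/2 4483/5000
6 3 8469/10000
7 7/2 8407/10000
8 4 7947/10000
f(0.5y,1y) = ((1983/2000)/(2409/2500) − 1)/(1/2) = 93/1606 ≈ 5.7908%

step 1 [0.5y] zero: DF = P = 1983/2000 ≈ 0.991500
step 2 [1y] zero: DF = P = 2409/2500 ≈ 0.963600
step 3 [1.5y] zero: DF = P = 1891/2000 ≈ 0.945500
step 4 [2y] swap r/2=320/19183: DF=(1 − 320/19183·(0.991500+0.963600+0.945500))/(1+320/19183) = 117/125 ≈ 0.936000
step 5 [2.5y] zero: DF = P = 4483/5000 ≈ 0.896600
step 6 [3y] zero: DF = P = 8469/10000 ≈ 0.846900
step 7 [3.5y] bond c/2=7/800: DF=(448441/500000 − 7/800·(0.991500+0.963600+0.945500+0.936000+0.896600+0.846900))/(1+7/800) = 8407/10000 ≈ 0.840700
step 8 [4y] swap r/2=2053/72155: DF=(1 − 2053/72155·(0.991500+0.963600+0.945500+0.936000+0.896600+0.846900+0.840700))/(1+2053/72155) = 7947/10000 ≈ 0.794700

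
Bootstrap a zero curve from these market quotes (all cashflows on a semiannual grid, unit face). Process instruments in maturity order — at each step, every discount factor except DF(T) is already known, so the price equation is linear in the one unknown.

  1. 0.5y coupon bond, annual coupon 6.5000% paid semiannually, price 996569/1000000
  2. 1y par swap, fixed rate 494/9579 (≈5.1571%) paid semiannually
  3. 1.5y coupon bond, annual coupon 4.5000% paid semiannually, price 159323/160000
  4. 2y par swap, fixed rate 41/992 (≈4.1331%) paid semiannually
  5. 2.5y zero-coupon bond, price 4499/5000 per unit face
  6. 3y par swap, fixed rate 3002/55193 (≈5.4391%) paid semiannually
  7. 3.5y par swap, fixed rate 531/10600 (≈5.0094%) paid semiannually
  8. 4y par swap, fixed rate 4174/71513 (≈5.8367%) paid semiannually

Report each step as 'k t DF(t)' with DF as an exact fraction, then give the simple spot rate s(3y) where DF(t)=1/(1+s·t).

1 1/2 2413/2500
2 1 4753/5000
3 3/2 9317/10000
4 2 9221/10000
5 5/2 4499/5000
6 3 8499/10000
7 7/2 8407/10000
8 4 7913/10000
s(3y) = (1/(8499/10000) − 1)/(3) = 1501/25497 ≈ 5.8870%

step 1 [0.5y] bond c/2=13/400: DF=(996569/1000000 − 13/400·(0))/(1+13/400) = 2413/2500 ≈ 0.965200
step 2 [1y] swap r/2=247/9579: DF=(1 − 247/9579·(0.965200))/(1+247/9579) = 4753/5000 ≈ 0.950600
step 3 [1.5y] bond c/2=9/400: DF=(159323/160000 − 9/400·(0.965200+0.950600))/(1+9/400) = 9317/10000 ≈ 0.931700
step 4 [2y] swap r/2=41/1984: DF=(1 − 41/1984·(0.965200+0.950600+0.931700))/(1+41/1984) = 9221/10000 ≈ 0.922100
step 5 [2.5y] zero: DF = P = 4499/5000 ≈ 0.899800
step 6 [3y] swap r/2=1501/55193: DF=(1 − 1501/55193·(0.965200+0.950600+0.931700+0.922100+0.899800))/(1+1501/55193) = 8499/10000 ≈ 0.849900
step 7 [3.5y] swap r/2=531/21200: DF=(1 − 531/21200·(0.965200+0.950600+0.931700+0.922100+0.899800+0.849900))/(1+531/21200) = 8407/10000 ≈ 0.840700
step 8 [4y] swap r/2=2087/71513: DF=(1 − 2087/71513·(0.965200+0.950600+0.931700+0.922100+0.899800+0.849900+0.840700))/(1+2087/71513) = 7913/10000 ≈ 0.791300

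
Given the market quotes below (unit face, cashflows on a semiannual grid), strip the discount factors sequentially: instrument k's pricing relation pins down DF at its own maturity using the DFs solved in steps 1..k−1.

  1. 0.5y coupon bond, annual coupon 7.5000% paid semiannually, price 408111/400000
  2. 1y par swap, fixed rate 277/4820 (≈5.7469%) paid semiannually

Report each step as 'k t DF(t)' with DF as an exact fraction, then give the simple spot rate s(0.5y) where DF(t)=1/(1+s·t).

step 1 [0.5y] bond c/2=3/80: DF=(408111/400000 − 3/80·(0))/(1+3/80) = 4917/5000 ≈ 0.983400
step 2 [1y] swap r/2=277/9640: DF=(1 − 277/9640·(0.983400))/(1+277/9640) = 4723/5000 ≈ 0.944600

1 1/2 4917/5000
2 1 4723/5000
s(0.5y) = (1/(4917/5000) − 1)/(1/2) = 166/4917 ≈ 3.3760%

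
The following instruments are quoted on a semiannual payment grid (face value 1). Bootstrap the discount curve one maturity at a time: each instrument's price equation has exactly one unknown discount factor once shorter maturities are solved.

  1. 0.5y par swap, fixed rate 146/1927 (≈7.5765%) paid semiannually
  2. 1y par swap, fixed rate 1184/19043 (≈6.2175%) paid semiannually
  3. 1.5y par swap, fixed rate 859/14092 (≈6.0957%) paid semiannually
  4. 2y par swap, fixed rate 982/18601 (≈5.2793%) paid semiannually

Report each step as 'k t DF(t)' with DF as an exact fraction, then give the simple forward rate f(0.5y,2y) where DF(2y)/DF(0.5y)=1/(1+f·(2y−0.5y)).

1 1/2 1927/2000
2 1 588/625
3 3/2 9141/10000
4 2 4509/5000
f(0.5y,2y) = ((1927/2000)/(4509/5000) − 1)/(3/2) = 617/13527 ≈ 4.5612%

step 1 [0.5y] swap r/2=73/1927: DF=(1 − 73/1927·(0))/(1+73/1927) = 1927/2000 ≈ 0.963500
step 2 [1y] swap r/2=592/19043: DF=(1 − 592/19043·(0.963500))/(1+592/19043) = 588/625 ≈ 0.940800
step 3 [1.5y] swap r/2=859/28184: DF=(1 − 859/28184·(0.963500+0.940800))/(1+859/28184) = 9141/10000 ≈ 0.914100
step 4 [2y] swap r/2=491/18601: DF=(1 − 491/18601·(0.963500+0.940800+0.914100))/(1+491/18601) = 4509/5000 ≈ 0.901800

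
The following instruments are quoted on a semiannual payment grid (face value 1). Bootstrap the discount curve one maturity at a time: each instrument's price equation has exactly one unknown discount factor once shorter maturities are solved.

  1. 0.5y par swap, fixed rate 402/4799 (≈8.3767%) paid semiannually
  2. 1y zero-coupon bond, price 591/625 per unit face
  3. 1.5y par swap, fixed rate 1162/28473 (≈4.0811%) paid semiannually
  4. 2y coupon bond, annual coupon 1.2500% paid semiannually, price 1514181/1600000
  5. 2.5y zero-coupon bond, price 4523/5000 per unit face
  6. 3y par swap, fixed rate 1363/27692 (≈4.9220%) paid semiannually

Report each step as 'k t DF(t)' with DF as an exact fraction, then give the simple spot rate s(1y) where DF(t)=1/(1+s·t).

step 1 [0.5y] swap r/2=201/4799: DF=(1 − 201/4799·(0))/(1+201/4799) = 4799/5000 ≈ 0.959800
step 2 [1y] zero: DF = P = 591/625 ≈ 0.945600
step 3 [1.5y] swap r/2=581/28473: DF=(1 − 581/28473·(0.959800+0.945600))/(1+581/28473) = 9419/10000 ≈ 0.941900
step 4 [2y] bond c/2=1/160: DF=(1514181/1600000 − 1/160·(0.959800+0.945600+0.941900))/(1+1/160) = 2307/2500 ≈ 0.922800
step 5 [2.5y] zero: DF = P = 4523/5000 ≈ 0.904600
step 6 [3y] swap r/2=1363/55384: DF=(1 − 1363/55384·(0.959800+0.945600+0.941900+0.922800+0.904600))/(1+1363/55384) = 8637/10000 ≈ 0.863700

1 1/2 4799/5000
2 1 591/625
3 3/2 9419/10000
4 2 2307/2500
5 5/2 4523/5000
6 3 8637/10000
s(1y) = (1/(591/625) − 1)/(1) = 34/591 ≈ 5.7530%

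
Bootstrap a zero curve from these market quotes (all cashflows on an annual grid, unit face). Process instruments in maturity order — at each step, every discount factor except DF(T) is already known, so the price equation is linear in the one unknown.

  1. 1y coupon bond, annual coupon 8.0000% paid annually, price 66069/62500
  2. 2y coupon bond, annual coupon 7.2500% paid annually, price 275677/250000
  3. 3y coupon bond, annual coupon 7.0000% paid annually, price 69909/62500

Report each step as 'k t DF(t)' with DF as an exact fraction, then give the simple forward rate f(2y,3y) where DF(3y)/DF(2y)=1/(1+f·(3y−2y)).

1 1 2447/2500
2 2 481/500
3 3 574/625
f(2y,3y) = ((481/500)/(574/625) − 1)/(1) = 109/2296 ≈ 4.7474%

step 1 [1y] bond c/1=2/25: DF=(66069/62500 − 2/25·(0))/(1+2/25) = 2447/2500 ≈ 0.978800
step 2 [2y] bond c/1=29/400: DF=(275677/250000 − 29/400·(0.978800))/(1+29/400) = 481/500 ≈ 0.962000
step 3 [3y] bond c/1=7/100: DF=(69909/62500 − 7/100·(0.978800+0.962000))/(1+7/100) = 574/625 ≈ 0.918400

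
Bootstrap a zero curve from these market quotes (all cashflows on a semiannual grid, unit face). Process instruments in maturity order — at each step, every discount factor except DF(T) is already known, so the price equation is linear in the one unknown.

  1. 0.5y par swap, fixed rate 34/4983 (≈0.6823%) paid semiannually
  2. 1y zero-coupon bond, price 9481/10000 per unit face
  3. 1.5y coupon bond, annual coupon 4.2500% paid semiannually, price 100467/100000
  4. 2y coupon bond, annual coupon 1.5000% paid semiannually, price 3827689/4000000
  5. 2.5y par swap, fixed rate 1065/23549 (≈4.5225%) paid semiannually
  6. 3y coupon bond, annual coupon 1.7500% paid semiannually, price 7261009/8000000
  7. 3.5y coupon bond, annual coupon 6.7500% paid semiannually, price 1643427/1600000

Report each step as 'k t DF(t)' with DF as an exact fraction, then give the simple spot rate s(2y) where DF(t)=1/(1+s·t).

1 1/2 4983/5000
2 1 9481/10000
3 3/2 9433/10000
4 2 9283/10000
5 5/2 1787/2000
6 3 8589/10000
7 7/2 4059/5000
s(2y) = (1/(9283/10000) − 1)/(2) = 717/18566 ≈ 3.8619%

step 1 [0.5y] swap r/2=17/4983: DF=(1 − 17/4983·(0))/(1+17/4983) = 4983/5000 ≈ 0.996600
step 2 [1y] zero: DF = P = 9481/10000 ≈ 0.948100
step 3 [1.5y] bond c/2=17/800: DF=(100467/100000 − 17/800·(0.996600+0.948100))/(1+17/800) = 9433/10000 ≈ 0.943300
step 4 [2y] bond c/2=3/400: DF=(3827689/4000000 − 3/400·(0.996600+0.948100+0.943300))/(1+3/400) = 9283/10000 ≈ 0.928300
step 5 [2.5y] swap r/2=1065/47098: DF=(1 − 1065/47098·(0.996600+0.948100+0.943300+0.928300))/(1+1065/47098) = 1787/2000 ≈ 0.893500
step 6 [3y] bond c/2=7/800: DF=(7261009/8000000 − 7/800·(0.996600+0.948100+0.943300+0.928300+0.893500))/(1+7/800) = 8589/10000 ≈ 0.858900
step 7 [3.5y] bond c/2=27/800: DF=(1643427/1600000 − 27/800·(0.996600+0.948100+0.943300+0.928300+0.893500+0.858900))/(1+27/800) = 4059/5000 ≈ 0.811800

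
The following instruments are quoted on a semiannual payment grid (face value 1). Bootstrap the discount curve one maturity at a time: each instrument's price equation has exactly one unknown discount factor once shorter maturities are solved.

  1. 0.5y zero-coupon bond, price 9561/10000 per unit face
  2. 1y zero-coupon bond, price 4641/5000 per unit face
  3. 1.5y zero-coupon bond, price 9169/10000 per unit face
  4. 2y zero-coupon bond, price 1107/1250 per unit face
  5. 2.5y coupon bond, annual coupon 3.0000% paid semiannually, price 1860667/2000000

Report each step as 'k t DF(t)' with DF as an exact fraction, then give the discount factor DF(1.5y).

step 1 [0.5y] zero: DF = P = 9561/10000 ≈ 0.956100
step 2 [1y] zero: DF = P = 4641/5000 ≈ 0.928200
step 3 [1.5y] zero: DF = P = 9169/10000 ≈ 0.916900
step 4 [2y] zero: DF = P = 1107/1250 ≈ 0.885600
step 5 [2.5y] bond c/2=3/200: DF=(1860667/2000000 − 3/200·(0.956100+0.928200+0.916900+0.885600))/(1+3/200) = 8621/10000 ≈ 0.862100

1 1/2 9561/10000
2 1 4641/5000
3 3/2 9169/10000
4 2 1107/1250
5 5/2 8621/10000
DF(1.5y) = 9169/10000 ≈ 0.916900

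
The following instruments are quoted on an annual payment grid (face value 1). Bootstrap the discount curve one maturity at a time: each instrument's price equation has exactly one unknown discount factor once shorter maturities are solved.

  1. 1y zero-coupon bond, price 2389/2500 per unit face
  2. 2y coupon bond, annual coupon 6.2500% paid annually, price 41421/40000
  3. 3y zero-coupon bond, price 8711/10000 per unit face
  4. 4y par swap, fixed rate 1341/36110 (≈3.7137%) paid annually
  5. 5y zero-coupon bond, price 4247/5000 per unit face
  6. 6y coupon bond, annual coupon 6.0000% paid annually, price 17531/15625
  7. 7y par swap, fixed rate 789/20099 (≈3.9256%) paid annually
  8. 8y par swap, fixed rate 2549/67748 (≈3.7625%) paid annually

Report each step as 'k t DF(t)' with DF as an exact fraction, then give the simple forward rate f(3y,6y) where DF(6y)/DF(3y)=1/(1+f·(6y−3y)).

step 1 [1y] zero: DF = P = 2389/2500 ≈ 0.955600
step 2 [2y] bond c/1=1/16: DF=(41421/40000 − 1/16·(0.955600))/(1+1/16) = 574/625 ≈ 0.918400
step 3 [3y] zero: DF = P = 8711/10000 ≈ 0.871100
step 4 [4y] swap r/1=1341/36110: DF=(1 − 1341/36110·(0.955600+0.918400+0.871100))/(1+1341/36110) = 8659/10000 ≈ 0.865900
step 5 [5y] zero: DF = P = 4247/5000 ≈ 0.849400
step 6 [6y] bond c/1=3/50: DF=(17531/15625 − 3/50·(0.955600+0.918400+0.871100+0.865900+0.849400))/(1+3/50) = 403/500 ≈ 0.806000
step 7 [7y] swap r/1=789/20099: DF=(1 − 789/20099·(0.955600+0.918400+0.871100+0.865900+0.849400+0.806000))/(1+789/20099) = 7633/10000 ≈ 0.763300
step 8 [8y] swap r/1=2549/67748: DF=(1 − 2549/67748·(0.955600+0.918400+0.871100+0.865900+0.849400+0.806000+0.763300))/(1+2549/67748) = 7451/10000 ≈ 0.745100

1 1 2389/2500
2 2 574/625
3 3 8711/10000
4 4 8659/10000
5 5 4247/5000
6 6 403/500
7 7 7633/10000
8 8 7451/10000
f(3y,6y) = ((8711/10000)/(403/500) − 1)/(3) = 7/260 ≈ 2.6923%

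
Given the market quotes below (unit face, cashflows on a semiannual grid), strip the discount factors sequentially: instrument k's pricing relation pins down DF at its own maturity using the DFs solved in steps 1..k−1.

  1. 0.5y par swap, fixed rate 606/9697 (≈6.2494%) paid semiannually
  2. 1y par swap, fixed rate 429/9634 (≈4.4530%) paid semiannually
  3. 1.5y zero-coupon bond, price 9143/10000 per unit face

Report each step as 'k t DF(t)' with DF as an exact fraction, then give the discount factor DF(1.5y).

step 1 [0.5y] swap r/2=303/9697: DF=(1 − 303/9697·(0))/(1+303/9697) = 9697/10000 ≈ 0.969700
step 2 [1y] swap r/2=429/19268: DF=(1 − 429/19268·(0.969700))/(1+429/19268) = 9571/10000 ≈ 0.957100
step 3 [1.5y] zero: DF = P = 9143/10000 ≈ 0.914300

1 1/2 9697/10000
2 1 9571/10000
3 3/2 9143/10000
DF(1.5y) = 9143/10000 ≈ 0.914300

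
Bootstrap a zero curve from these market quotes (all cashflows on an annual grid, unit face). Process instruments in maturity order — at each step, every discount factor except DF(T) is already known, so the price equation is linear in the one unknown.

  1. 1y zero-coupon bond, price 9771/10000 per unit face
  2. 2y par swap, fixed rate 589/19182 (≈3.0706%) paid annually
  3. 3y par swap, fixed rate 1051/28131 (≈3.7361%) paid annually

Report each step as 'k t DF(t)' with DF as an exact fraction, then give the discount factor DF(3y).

1 1 9771/10000
2 2 9411/10000
3 3 8949/10000
DF(3y) = 8949/10000 ≈ 0.894900

step 1 [1y] zero: DF = P = 9771/10000 ≈ 0.977100
step 2 [2y] swap r/1=589/19182: DF=(1 − 589/19182·(0.977100))/(1+589/19182) = 9411/10000 ≈ 0.941100
step 3 [3y] swap r/1=1051/28131: DF=(1 − 1051/28131·(0.977100+0.941100))/(1+1051/28131) = 8949/10000 ≈ 0.894900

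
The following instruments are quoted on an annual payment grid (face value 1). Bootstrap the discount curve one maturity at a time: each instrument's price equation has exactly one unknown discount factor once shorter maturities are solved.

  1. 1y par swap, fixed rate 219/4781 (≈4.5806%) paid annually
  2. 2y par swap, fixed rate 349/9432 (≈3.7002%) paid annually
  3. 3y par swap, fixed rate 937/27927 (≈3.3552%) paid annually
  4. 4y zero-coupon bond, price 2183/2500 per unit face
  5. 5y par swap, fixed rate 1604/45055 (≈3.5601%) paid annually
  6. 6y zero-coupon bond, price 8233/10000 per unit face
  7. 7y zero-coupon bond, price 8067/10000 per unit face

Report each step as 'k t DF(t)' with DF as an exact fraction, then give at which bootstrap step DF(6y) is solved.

1 1 4781/5000
2 2 4651/5000
3 3 9063/10000
4 4 2183/2500
5 5 2099/2500
6 6 8233/10000
7 7 8067/10000
DF(6y) is solved at step 6

step 1 [1y] swap r/1=219/4781: DF=(1 − 219/4781·(0))/(1+219/4781) = 4781/5000 ≈ 0.956200
step 2 [2y] swap r/1=349/9432: DF=(1 − 349/9432·(0.956200))/(1+349/9432) = 4651/5000 ≈ 0.930200
step 3 [3y] swap r/1=937/27927: DF=(1 − 937/27927·(0.956200+0.930200))/(1+937/27927) = 9063/10000 ≈ 0.906300
step 4 [4y] zero: DF = P = 2183/2500 ≈ 0.873200
step 5 [5y] swap r/1=1604/45055: DF=(1 − 1604/45055·(0.956200+0.930200+0.906300+0.873200))/(1+1604/45055) = 2099/2500 ≈ 0.839600
step 6 [6y] zero: DF = P = 8233/10000 ≈ 0.823300
step 7 [7y] zero: DF = P = 8067/10000 ≈ 0.806700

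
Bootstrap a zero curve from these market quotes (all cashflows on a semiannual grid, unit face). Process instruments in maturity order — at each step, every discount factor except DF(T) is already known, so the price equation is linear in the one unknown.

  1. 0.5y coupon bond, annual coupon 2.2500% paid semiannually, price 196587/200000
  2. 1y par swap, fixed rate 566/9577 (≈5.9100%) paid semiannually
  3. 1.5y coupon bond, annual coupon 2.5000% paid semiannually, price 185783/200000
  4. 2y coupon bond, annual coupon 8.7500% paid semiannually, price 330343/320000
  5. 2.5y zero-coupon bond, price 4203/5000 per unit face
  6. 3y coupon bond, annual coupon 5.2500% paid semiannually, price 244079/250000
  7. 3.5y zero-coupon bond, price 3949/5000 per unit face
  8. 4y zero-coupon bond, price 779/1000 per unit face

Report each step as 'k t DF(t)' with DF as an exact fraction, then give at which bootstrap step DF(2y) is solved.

step 1 [0.5y] bond c/2=9/800: DF=(196587/200000 − 9/800·(0))/(1+9/800) = 243/250 ≈ 0.972000
step 2 [1y] swap r/2=283/9577: DF=(1 − 283/9577·(0.972000))/(1+283/9577) = 4717/5000 ≈ 0.943400
step 3 [1.5y] bond c/2=1/80: DF=(185783/200000 − 1/80·(0.972000+0.943400))/(1+1/80) = 4469/5000 ≈ 0.893800
step 4 [2y] bond c/2=7/160: DF=(330343/320000 − 7/160·(0.972000+0.943400+0.893800))/(1+7/160) = 8713/10000 ≈ 0.871300
step 5 [2.5y] zero: DF = P = 4203/5000 ≈ 0.840600
step 6 [3y] bond c/2=21/800: DF=(244079/250000 − 21/800·(0.972000+0.943400+0.893800+0.871300+0.840600))/(1+21/800) = 8357/10000 ≈ 0.835700
step 7 [3.5y] zero: DF = P = 3949/5000 ≈ 0.789800
step 8 [4y] zero: DF = P = 779/1000 ≈ 0.779000

1 1/2 243/250
2 1 4717/5000
3 3/2 4469/5000
4 2 8713/10000
5 5/2 4203/5000
6 3 8357/10000
7 7/2 3949/5000
8 4 779/1000
DF(2y) is solved at step 4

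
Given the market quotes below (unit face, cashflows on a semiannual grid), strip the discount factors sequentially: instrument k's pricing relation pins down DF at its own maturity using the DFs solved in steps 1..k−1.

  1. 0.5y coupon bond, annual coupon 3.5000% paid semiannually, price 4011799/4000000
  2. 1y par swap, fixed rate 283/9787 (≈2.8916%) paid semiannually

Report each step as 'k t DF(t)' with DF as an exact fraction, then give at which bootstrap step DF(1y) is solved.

1 1/2 9857/10000
2 1 9717/10000
DF(1y) is solved at step 2

step 1 [0.5y] bond c/2=7/400: DF=(4011799/4000000 − 7/400·(0))/(1+7/400) = 9857/10000 ≈ 0.985700
step 2 [1y] swap r/2=283/19574: DF=(1 − 283/19574·(0.985700))/(1+283/19574) = 9717/10000 ≈ 0.971700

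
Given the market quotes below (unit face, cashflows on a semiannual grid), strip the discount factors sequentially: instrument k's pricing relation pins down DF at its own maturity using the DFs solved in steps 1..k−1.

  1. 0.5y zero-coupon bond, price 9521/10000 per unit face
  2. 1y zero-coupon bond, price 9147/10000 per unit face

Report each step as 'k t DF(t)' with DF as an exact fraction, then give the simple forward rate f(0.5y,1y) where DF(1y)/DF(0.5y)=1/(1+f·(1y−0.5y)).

1 1/2 9521/10000
2 1 9147/10000
f(0.5y,1y) = ((9521/10000)/(9147/10000) − 1)/(1/2) = 748/9147 ≈ 8.1775%

step 1 [0.5y] zero: DF = P = 9521/10000 ≈ 0.952100
step 2 [1y] zero: DF = P = 9147/10000 ≈ 0.914700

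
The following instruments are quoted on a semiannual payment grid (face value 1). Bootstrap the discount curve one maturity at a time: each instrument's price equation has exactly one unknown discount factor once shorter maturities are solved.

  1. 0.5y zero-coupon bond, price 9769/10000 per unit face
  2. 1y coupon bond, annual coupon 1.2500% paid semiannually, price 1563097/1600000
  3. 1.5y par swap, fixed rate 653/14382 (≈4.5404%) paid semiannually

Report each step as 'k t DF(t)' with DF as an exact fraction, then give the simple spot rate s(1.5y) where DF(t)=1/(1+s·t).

1 1/2 9769/10000
2 1 603/625
3 3/2 9347/10000
s(1.5y) = (1/(9347/10000) − 1)/(3/2) = 1306/28041 ≈ 4.6575%

step 1 [0.5y] zero: DF = P = 9769/10000 ≈ 0.976900
step 2 [1y] bond c/2=1/160: DF=(1563097/1600000 − 1/160·(0.976900))/(1+1/160) = 603/625 ≈ 0.964800
step 3 [1.5y] swap r/2=653/28764: DF=(1 − 653/28764·(0.976900+0.964800))/(1+653/28764) = 9347/10000 ≈ 0.934700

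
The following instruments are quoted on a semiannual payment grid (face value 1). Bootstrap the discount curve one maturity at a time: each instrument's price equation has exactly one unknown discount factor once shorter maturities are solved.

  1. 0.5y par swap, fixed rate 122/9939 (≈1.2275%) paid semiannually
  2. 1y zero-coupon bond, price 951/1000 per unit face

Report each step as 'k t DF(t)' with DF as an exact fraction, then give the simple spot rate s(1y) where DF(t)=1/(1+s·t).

1 1/2 9939/10000
2 1 951/1000
s(1y) = (1/(951/1000) − 1)/(1) = 49/951 ≈ 5.1525%

step 1 [0.5y] swap r/2=61/9939: DF=(1 − 61/9939·(0))/(1+61/9939) = 9939/10000 ≈ 0.993900
step 2 [1y] zero: DF = P = 951/1000 ≈ 0.951000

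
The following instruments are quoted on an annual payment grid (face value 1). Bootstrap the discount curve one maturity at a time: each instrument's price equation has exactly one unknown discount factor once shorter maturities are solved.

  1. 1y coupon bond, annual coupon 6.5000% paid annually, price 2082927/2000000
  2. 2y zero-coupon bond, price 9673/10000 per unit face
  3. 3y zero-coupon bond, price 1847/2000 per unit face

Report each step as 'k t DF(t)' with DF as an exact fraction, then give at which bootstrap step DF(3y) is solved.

1 1 9779/10000
2 2 9673/10000
3 3 1847/2000
DF(3y) is solved at step 3

step 1 [1y] bond c/1=13/200: DF=(2082927/2000000 − 13/200·(0))/(1+13/200) = 9779/10000 ≈ 0.977900
step 2 [2y] zero: DF = P = 9673/10000 ≈ 0.967300
step 3 [3y] zero: DF = P = 1847/2000 ≈ 0.923500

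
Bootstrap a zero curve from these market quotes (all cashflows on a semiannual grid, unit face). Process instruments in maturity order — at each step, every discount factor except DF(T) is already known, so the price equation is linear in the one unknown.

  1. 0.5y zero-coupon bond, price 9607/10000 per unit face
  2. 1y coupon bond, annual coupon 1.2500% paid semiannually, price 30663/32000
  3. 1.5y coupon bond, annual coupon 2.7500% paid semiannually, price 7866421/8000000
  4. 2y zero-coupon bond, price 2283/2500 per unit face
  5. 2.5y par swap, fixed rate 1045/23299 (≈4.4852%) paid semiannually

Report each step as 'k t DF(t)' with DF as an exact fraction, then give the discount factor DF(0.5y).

step 1 [0.5y] zero: DF = P = 9607/10000 ≈ 0.960700
step 2 [1y] bond c/2=1/160: DF=(30663/32000 − 1/160·(0.960700))/(1+1/160) = 9463/10000 ≈ 0.946300
step 3 [1.5y] bond c/2=11/800: DF=(7866421/8000000 − 11/800·(0.960700+0.946300))/(1+11/800) = 9441/10000 ≈ 0.944100
step 4 [2y] zero: DF = P = 2283/2500 ≈ 0.913200
step 5 [2.5y] swap r/2=1045/46598: DF=(1 − 1045/46598·(0.960700+0.946300+0.944100+0.913200))/(1+1045/46598) = 1791/2000 ≈ 0.895500

1 1/2 9607/10000
2 1 9463/10000
3 3/2 9441/10000
4 2 2283/2500
5 5/2 1791/2000
DF(0.5y) = 9607/10000 ≈ 0.960700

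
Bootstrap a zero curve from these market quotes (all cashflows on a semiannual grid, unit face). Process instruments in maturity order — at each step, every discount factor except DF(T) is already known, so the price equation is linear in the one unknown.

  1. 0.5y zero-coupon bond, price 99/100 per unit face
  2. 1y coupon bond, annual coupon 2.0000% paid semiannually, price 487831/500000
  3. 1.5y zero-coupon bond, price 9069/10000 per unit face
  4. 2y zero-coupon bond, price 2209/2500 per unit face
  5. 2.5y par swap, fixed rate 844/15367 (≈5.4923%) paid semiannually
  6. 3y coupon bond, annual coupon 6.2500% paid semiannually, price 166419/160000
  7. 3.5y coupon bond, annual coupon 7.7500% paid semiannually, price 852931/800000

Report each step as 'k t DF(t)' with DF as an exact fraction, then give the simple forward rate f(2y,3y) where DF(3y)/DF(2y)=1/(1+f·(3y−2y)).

1 1/2 99/100
2 1 4781/5000
3 3/2 9069/10000
4 2 2209/2500
5 5/2 4367/5000
6 3 8689/10000
7 7/2 411/500
f(2y,3y) = ((2209/2500)/(8689/10000) − 1)/(1) = 147/8689 ≈ 1.6918%

step 1 [0.5y] zero: DF = P = 99/100 ≈ 0.990000
step 2 [1y] bond c/2=1/100: DF=(487831/500000 − 1/100·(0.990000))/(1+1/100) = 4781/5000 ≈ 0.956200
step 3 [1.5y] zero: DF = P = 9069/10000 ≈ 0.906900
step 4 [2y] zero: DF = P = 2209/2500 ≈ 0.883600
step 5 [2.5y] swap r/2=422/15367: DF=(1 − 422/15367·(0.990000+0.956200+0.906900+0.883600))/(1+422/15367) = 4367/5000 ≈ 0.873400
step 6 [3y] bond c/2=1/32: DF=(166419/160000 − 1/32·(0.990000+0.956200+0.906900+0.883600+0.873400))/(1+1/32) = 8689/10000 ≈ 0.868900
step 7 [3.5y] bond c/2=31/800: DF=(852931/800000 − 31/800·(0.990000+0.956200+0.906900+0.883600+0.873400+0.868900))/(1+31/800) = 411/500 ≈ 0.822000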